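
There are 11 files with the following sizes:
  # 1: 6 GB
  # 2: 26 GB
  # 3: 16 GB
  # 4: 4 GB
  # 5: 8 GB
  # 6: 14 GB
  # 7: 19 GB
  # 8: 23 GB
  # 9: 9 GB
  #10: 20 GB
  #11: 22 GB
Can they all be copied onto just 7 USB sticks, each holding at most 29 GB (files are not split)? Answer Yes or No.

A valid assignment using 7 USB sticks:
  USB stick 1: 26 = 26
  USB stick 2: 23 + 6 = 29
  USB stick 3: 22 + 4 = 26
  USB stick 4: 20 + 9 = 29
  USB stick 5: 19 + 8 = 27
  USB stick 6: 16 = 16
  USB stick 7: 14 = 14
Every load is within 29 GB, so 7 USB sticks suffice.

Yes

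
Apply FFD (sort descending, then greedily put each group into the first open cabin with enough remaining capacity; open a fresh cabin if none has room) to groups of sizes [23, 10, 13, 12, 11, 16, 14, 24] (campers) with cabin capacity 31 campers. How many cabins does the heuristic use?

5

Sorted descending: 24, 23, 16, 14, 13, 12, 11, 10.
  24 → cabin 1 (new)  [load 24/31]
  23 → cabin 2 (new)  [load 23/31]
  16 → cabin 3 (new)  [load 16/31]
  14 → cabin 3  [load 30/31]
  13 → cabin 4 (new)  [load 13/31]
  12 → cabin 4  [load 25/31]
  11 → cabin 5 (new)  [load 11/31]
  10 → cabin 5  [load 21/31]
5 cabins opened.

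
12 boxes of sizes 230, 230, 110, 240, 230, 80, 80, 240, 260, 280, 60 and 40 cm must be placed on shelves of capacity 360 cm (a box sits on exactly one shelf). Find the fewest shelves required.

Total = 280 + 260 + 240 + 240 + 230 + 230 + 230 + 110 + 80 + 80 + 60 + 40 = 2080 cm.
Lower bound: ⌈2080/360⌉ = 6 shelves.
Also, 7 boxes each exceed 180 cm, and no two of those can share a shelf, so at least 7 shelves are needed.
A packing using 7 shelves:
  shelf 1: 280 + 80 = 360
  shelf 2: 260 + 80 = 340
  shelf 3: 240 + 110 = 350
  shelf 4: 240 + 60 + 40 = 340
  shelf 5: 230 = 230
  shelf 6: 230 = 230
  shelf 7: 230 = 230
This matches the lower bound, so 7 is optimal.

7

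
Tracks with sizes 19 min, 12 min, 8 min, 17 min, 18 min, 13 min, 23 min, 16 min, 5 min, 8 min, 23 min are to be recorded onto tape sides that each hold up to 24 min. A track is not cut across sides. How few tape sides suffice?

Total = 23 + 23 + 19 + 18 + 17 + 16 + 13 + 12 + 8 + 8 + 5 = 162 min.
Lower bound: ⌈162/24⌉ = 7 tape sides.
A packing using 8 tape sides:
  side 1: 23 = 23
  side 2: 23 = 23
  side 3: 19 + 5 = 24
  side 4: 18 = 18
  side 5: 17 = 17
  side 6: 16 + 8 = 24
  side 7: 13 + 8 = 21
  side 8: 12 = 12
No arrangement into 7 tape sides stays within capacity, so 8 is optimal.

8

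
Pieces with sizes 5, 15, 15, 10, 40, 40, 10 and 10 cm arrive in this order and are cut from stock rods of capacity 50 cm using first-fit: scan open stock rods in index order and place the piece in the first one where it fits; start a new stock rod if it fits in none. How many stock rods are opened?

  5 → stock rod 1 (new)  [load 5/50]
  15 → stock rod 1  [load 20/50]
  15 → stock rod 1  [load 35/50]
  10 → stock rod 1  [load 45/50]
  40 → stock rod 2 (new)  [load 40/50]
  40 → stock rod 3 (new)  [load 40/50]
  10 → stock rod 2  [load 50/50]
  10 → stock rod 3  [load 50/50]
3 stock rods opened.

3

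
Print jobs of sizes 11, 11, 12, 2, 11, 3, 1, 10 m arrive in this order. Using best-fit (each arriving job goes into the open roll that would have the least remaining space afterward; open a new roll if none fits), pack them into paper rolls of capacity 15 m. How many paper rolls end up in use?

5

  11 → roll 1 (new)  [load 11/15]
  11 → roll 2 (new)  [load 11/15]
  12 → roll 3 (new)  [load 12/15]
  2 → roll 3  [load 14/15]
  11 → roll 4 (new)  [load 11/15]
  3 → roll 1  [load 14/15]
  1 → roll 1  [load 15/15]
  10 → roll 5 (new)  [load 10/15]
5 paper rolls opened.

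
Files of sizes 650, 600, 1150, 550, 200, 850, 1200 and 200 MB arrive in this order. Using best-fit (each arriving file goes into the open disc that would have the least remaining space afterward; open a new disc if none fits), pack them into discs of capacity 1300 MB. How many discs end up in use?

  650 → disc 1 (new)  [load 650/1300]
  600 → disc 1  [load 1250/1300]
  1150 → disc 2 (new)  [load 1150/1300]
  550 → disc 3 (new)  [load 550/1300]
  200 → disc 3  [load 750/1300]
  850 → disc 4 (new)  [load 850/1300]
  1200 → disc 5 (new)  [load 1200/1300]
  200 → disc 4  [load 1050/1300]
5 discs opened.

5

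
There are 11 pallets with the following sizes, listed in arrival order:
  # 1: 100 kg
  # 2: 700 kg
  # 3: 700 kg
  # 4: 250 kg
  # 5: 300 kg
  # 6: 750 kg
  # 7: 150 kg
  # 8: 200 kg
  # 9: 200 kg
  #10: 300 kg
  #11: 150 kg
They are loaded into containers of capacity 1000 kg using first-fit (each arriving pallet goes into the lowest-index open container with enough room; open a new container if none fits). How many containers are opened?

  100 → container 1 (new)  [load 100/1000]
  700 → container 1  [load 800/1000]
  700 → container 2 (new)  [load 700/1000]
  250 → container 2  [load 950/1000]
  300 → container 3 (new)  [load 300/1000]
  750 → container 4 (new)  [load 750/1000]
  150 → container 1  [load 950/1000]
  200 → container 3  [load 500/1000]
  200 → container 3  [load 700/1000]
  300 → container 3  [load 1000/1000]
  150 → container 4  [load 900/1000]
4 containers opened.

4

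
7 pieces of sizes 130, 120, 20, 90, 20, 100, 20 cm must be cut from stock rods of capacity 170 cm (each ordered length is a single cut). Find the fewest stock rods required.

4

Total = 130 + 120 + 100 + 90 + 20 + 20 + 20 = 500 cm.
Lower bound: ⌈500/170⌉ = 3 stock rods.
Also, 4 pieces each exceed 85 cm, and no two of those can share a stock rod, so at least 4 stock rods are needed.
A packing using 4 stock rods:
  stock rod 1: 130 + 20 + 20 = 170
  stock rod 2: 120 + 20 = 140
  stock rod 3: 100 = 100
  stock rod 4: 90 = 90
This matches the lower bound, so 4 is optimal.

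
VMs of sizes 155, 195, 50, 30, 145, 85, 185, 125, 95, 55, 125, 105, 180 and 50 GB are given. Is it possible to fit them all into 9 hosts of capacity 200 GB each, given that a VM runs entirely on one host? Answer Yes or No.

A valid assignment using 9 hosts:
  host 1: 195 = 195
  host 2: 185 = 185
  host 3: 180 = 180
  host 4: 155 + 30 = 185
  host 5: 145 + 55 = 200
  host 6: 125 + 50 = 175
  host 7: 125 + 50 = 175
  host 8: 105 + 95 = 200
  host 9: 85 = 85
Every load is within 200 GB, so 9 hosts suffice.

Yes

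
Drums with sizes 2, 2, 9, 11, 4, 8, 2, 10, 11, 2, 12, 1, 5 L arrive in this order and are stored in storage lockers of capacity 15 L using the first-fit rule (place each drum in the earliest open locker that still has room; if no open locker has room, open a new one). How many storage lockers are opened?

  2 → locker 1 (new)  [load 2/15]
  2 → locker 1  [load 4/15]
  9 → locker 1  [load 13/15]
  11 → locker 2 (new)  [load 11/15]
  4 → locker 2  [load 15/15]
  8 → locker 3 (new)  [load 8/15]
  2 → locker 1  [load 15/15]
  10 → locker 4 (new)  [load 10/15]
  11 → locker 5 (new)  [load 11/15]
  2 → locker 3  [load 10/15]
  12 → locker 6 (new)  [load 12/15]
  1 → locker 3  [load 11/15]
  5 → locker 4  [load 15/15]
6 storage lockers opened.

6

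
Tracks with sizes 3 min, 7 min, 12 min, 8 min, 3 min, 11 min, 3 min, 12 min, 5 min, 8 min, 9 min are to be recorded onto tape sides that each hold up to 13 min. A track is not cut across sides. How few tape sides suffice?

Total = 12 + 12 + 11 + 9 + 8 + 8 + 7 + 5 + 3 + 3 + 3 = 81 min.
Lower bound: ⌈81/13⌉ = 7 tape sides.
A packing using 7 tape sides:
  side 1: 12 = 12
  side 2: 12 = 12
  side 3: 11 = 11
  side 4: 9 + 3 = 12
  side 5: 8 + 5 = 13
  side 6: 8 + 3 = 11
  side 7: 7 + 3 = 10
This matches the lower bound, so 7 is optimal.

7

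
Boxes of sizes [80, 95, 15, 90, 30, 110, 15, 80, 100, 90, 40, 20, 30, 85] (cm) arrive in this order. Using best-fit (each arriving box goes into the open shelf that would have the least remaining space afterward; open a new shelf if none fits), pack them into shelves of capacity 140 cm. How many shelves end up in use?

  80 → shelf 1 (new)  [load 80/140]
  95 → shelf 2 (new)  [load 95/140]
  15 → shelf 2  [load 110/140]
  90 → shelf 3 (new)  [load 90/140]
  30 → shelf 2  [load 140/140]
  110 → shelf 4 (new)  [load 110/140]
  15 → shelf 4  [load 125/140]
  80 → shelf 5 (new)  [load 80/140]
  100 → shelf 6 (new)  [load 100/140]
  90 → shelf 7 (new)  [load 90/140]
  40 → shelf 6  [load 140/140]
  20 → shelf 3  [load 110/140]
  30 → shelf 3  [load 140/140]
  85 → shelf 8 (new)  [load 85/140]
8 shelves opened.

8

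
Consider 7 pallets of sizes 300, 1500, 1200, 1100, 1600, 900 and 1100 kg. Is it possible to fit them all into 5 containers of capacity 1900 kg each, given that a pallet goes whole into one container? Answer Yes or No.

No

Total = 7700 kg; ⌈7700/1900⌉ = 5.
The bound of 5 does not rule out 5, but exhaustive search shows no assignment into 5 containers of capacity 1900 kg exists — the minimum is 6.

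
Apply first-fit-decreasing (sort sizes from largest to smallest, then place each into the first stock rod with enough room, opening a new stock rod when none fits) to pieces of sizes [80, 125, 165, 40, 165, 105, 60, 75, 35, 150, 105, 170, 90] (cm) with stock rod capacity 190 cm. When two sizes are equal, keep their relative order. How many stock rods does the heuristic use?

8

Sorted descending: 170, 165, 165, 150, 125, 105, 105, 90, 80, 75, 60, 40, 35.
  170 → stock rod 1 (new)  [load 170/190]
  165 → stock rod 2 (new)  [load 165/190]
  165 → stock rod 3 (new)  [load 165/190]
  150 → stock rod 4 (new)  [load 150/190]
  125 → stock rod 5 (new)  [load 125/190]
  105 → stock rod 6 (new)  [load 105/190]
  105 → stock rod 7 (new)  [load 105/190]
  90 → stock rod 8 (new)  [load 90/190]
  80 → stock rod 6  [load 185/190]
  75 → stock rod 7  [load 180/190]
  60 → stock rod 5  [load 185/190]
  40 → stock rod 4  [load 190/190]
  35 → stock rod 8  [load 125/190]
8 stock rods opened.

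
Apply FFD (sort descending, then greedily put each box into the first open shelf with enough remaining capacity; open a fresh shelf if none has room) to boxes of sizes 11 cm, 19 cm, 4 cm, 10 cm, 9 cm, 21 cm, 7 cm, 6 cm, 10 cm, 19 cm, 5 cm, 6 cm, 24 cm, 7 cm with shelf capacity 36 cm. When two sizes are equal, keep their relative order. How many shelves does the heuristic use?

5

Sorted descending: 24, 21, 19, 19, 11, 10, 10, 9, 7, 7, 6, 6, 5, 4.
  24 → shelf 1 (new)  [load 24/36]
  21 → shelf 2 (new)  [load 21/36]
  19 → shelf 3 (new)  [load 19/36]
  19 → shelf 4 (new)  [load 19/36]
  11 → shelf 1  [load 35/36]
  10 → shelf 2  [load 31/36]
  10 → shelf 3  [load 29/36]
  9 → shelf 4  [load 28/36]
  7 → shelf 3  [load 36/36]
  7 → shelf 4  [load 35/36]
  6 → shelf 5 (new)  [load 6/36]
  6 → shelf 5  [load 12/36]
  5 → shelf 2  [load 36/36]
  4 → shelf 5  [load 16/36]
5 shelves opened.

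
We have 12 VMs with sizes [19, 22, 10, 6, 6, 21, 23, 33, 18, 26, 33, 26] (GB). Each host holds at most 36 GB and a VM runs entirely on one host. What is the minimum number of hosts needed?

9

Total = 33 + 33 + 26 + 26 + 23 + 22 + 21 + 19 + 18 + 10 + 6 + 6 = 243 GB.
Lower bound: ⌈243/36⌉ = 7 hosts.
Also, 8 VMs each exceed 18 GB, and no two of those can share a host, so at least 8 hosts are needed.
A packing using 9 hosts:
  host 1: 33 = 33
  host 2: 33 = 33
  host 3: 26 + 10 = 36
  host 4: 26 + 6 = 32
  host 5: 23 + 6 = 29
  host 6: 22 = 22
  host 7: 21 = 21
  host 8: 19 = 19
  host 9: 18 = 18
No arrangement into 8 hosts stays within capacity, so 9 is optimal.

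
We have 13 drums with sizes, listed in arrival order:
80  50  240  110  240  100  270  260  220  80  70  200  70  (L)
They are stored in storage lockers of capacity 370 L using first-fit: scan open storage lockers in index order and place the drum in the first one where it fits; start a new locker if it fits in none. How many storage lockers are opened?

  80 → locker 1 (new)  [load 80/370]
  50 → locker 1  [load 130/370]
  240 → locker 1  [load 370/370]
  110 → locker 2 (new)  [load 110/370]
  240 → locker 2  [load 350/370]
  100 → locker 3 (new)  [load 100/370]
  270 → locker 3  [load 370/370]
  260 → locker 4 (new)  [load 260/370]
  220 → locker 5 (new)  [load 220/370]
  80 → locker 4  [load 340/370]
  70 → locker 5  [load 290/370]
  200 → locker 6 (new)  [load 200/370]
  70 → locker 5  [load 360/370]
6 storage lockers opened.

6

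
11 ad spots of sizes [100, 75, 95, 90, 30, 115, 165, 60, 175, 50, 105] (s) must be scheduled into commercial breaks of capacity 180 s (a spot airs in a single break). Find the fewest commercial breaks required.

Total = 175 + 165 + 115 + 105 + 100 + 95 + 90 + 75 + 60 + 50 + 30 = 1060 s.
Lower bound: ⌈1060/180⌉ = 6 commercial breaks.
A packing using 7 commercial breaks:
  break 1: 175 = 175
  break 2: 165 = 165
  break 3: 115 + 60 = 175
  break 4: 105 + 75 = 180
  break 5: 100 + 50 + 30 = 180
  break 6: 95 = 95
  break 7: 90 = 90
No arrangement into 6 commercial breaks stays within capacity, so 7 is optimal.

7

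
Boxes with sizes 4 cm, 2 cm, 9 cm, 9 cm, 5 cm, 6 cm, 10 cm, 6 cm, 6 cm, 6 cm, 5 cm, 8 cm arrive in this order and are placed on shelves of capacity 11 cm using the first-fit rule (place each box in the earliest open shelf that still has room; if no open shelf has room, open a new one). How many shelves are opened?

9

  4 → shelf 1 (new)  [load 4/11]
  2 → shelf 1  [load 6/11]
  9 → shelf 2 (new)  [load 9/11]
  9 → shelf 3 (new)  [load 9/11]
  5 → shelf 1  [load 11/11]
  6 → shelf 4 (new)  [load 6/11]
  10 → shelf 5 (new)  [load 10/11]
  6 → shelf 6 (new)  [load 6/11]
  6 → shelf 7 (new)  [load 6/11]
  6 → shelf 8 (new)  [load 6/11]
  5 → shelf 4  [load 11/11]
  8 → shelf 9 (new)  [load 8/11]
9 shelves opened.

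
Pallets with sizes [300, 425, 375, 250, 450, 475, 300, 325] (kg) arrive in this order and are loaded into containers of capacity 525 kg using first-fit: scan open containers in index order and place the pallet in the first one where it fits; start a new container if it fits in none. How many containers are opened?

  300 → container 1 (new)  [load 300/525]
  425 → container 2 (new)  [load 425/525]
  375 → container 3 (new)  [load 375/525]
  250 → container 4 (new)  [load 250/525]
  450 → container 5 (new)  [load 450/525]
  475 → container 6 (new)  [load 475/525]
  300 → container 7 (new)  [load 300/525]
  325 → container 8 (new)  [load 325/525]
8 containers opened.

8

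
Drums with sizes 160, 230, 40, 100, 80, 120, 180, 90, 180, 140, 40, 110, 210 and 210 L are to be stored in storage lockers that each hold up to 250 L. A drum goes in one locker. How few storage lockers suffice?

9

Total = 230 + 210 + 210 + 180 + 180 + 160 + 140 + 120 + 110 + 100 + 90 + 80 + 40 + 40 = 1890 L.
Lower bound: ⌈1890/250⌉ = 8 storage lockers.
A packing using 9 storage lockers:
  locker 1: 230 = 230
  locker 2: 210 + 40 = 250
  locker 3: 210 + 40 = 250
  locker 4: 180 = 180
  locker 5: 180 = 180
  locker 6: 160 + 90 = 250
  locker 7: 140 + 110 = 250
  locker 8: 120 + 100 = 220
  locker 9: 80 = 80
No arrangement into 8 storage lockers stays within capacity, so 9 is optimal.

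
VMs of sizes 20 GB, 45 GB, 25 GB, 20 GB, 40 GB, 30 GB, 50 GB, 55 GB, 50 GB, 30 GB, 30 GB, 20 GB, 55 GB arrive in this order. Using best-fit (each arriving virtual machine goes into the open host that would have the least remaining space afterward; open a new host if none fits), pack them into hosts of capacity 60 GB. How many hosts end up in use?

  20 → host 1 (new)  [load 20/60]
  45 → host 2 (new)  [load 45/60]
  25 → host 1  [load 45/60]
  20 → host 3 (new)  [load 20/60]
  40 → host 3  [load 60/60]
  30 → host 4 (new)  [load 30/60]
  50 → host 5 (new)  [load 50/60]
  55 → host 6 (new)  [load 55/60]
  50 → host 7 (new)  [load 50/60]
  30 → host 4  [load 60/60]
  30 → host 8 (new)  [load 30/60]
  20 → host 8  [load 50/60]
  55 → host 9 (new)  [load 55/60]
9 hosts opened.

9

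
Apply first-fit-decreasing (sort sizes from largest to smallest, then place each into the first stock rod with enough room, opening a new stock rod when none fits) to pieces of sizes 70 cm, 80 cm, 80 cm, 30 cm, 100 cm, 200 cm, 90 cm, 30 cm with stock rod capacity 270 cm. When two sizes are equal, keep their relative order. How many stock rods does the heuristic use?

3

Sorted descending: 200, 100, 90, 80, 80, 70, 30, 30.
  200 → stock rod 1 (new)  [load 200/270]
  100 → stock rod 2 (new)  [load 100/270]
  90 → stock rod 2  [load 190/270]
  80 → stock rod 2  [load 270/270]
  80 → stock rod 3 (new)  [load 80/270]
  70 → stock rod 1  [load 270/270]
  30 → stock rod 3  [load 110/270]
  30 → stock rod 3  [load 140/270]
3 stock rods opened.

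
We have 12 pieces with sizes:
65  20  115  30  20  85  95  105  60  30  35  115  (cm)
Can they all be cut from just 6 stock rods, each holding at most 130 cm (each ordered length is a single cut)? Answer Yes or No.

Total = 775 cm; ⌈775/130⌉ = 6.
The bound of 6 does not rule out 6, but exhaustive search shows no assignment into 6 stock rods of capacity 130 cm exists — the minimum is 7.

No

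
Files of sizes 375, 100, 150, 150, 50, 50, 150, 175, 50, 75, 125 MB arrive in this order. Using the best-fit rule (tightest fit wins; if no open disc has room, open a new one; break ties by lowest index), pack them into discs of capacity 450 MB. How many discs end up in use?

  375 → disc 1 (new)  [load 375/450]
  100 → disc 2 (new)  [load 100/450]
  150 → disc 2  [load 250/450]
  150 → disc 2  [load 400/450]
  50 → disc 2  [load 450/450]
  50 → disc 1  [load 425/450]
  150 → disc 3 (new)  [load 150/450]
  175 → disc 3  [load 325/450]
  50 → disc 3  [load 375/450]
  75 → disc 3  [load 450/450]
  125 → disc 4 (new)  [load 125/450]
4 discs opened.

4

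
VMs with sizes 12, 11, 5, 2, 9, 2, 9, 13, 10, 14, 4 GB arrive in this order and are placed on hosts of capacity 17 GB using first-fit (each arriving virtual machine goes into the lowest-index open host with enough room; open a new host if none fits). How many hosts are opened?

7

  12 → host 1 (new)  [load 12/17]
  11 → host 2 (new)  [load 11/17]
  5 → host 1  [load 17/17]
  2 → host 2  [load 13/17]
  9 → host 3 (new)  [load 9/17]
  2 → host 2  [load 15/17]
  9 → host 4 (new)  [load 9/17]
  13 → host 5 (new)  [load 13/17]
  10 → host 6 (new)  [load 10/17]
  14 → host 7 (new)  [load 14/17]
  4 → host 3  [load 13/17]
7 hosts opened.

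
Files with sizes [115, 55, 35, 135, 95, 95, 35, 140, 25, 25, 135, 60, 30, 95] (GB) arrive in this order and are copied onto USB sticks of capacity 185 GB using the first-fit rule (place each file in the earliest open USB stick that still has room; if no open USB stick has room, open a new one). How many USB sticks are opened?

  115 → USB stick 1 (new)  [load 115/185]
  55 → USB stick 1  [load 170/185]
  35 → USB stick 2 (new)  [load 35/185]
  135 → USB stick 2  [load 170/185]
  95 → USB stick 3 (new)  [load 95/185]
  95 → USB stick 4 (new)  [load 95/185]
  35 → USB stick 3  [load 130/185]
  140 → USB stick 5 (new)  [load 140/185]
  25 → USB stick 3  [load 155/185]
  25 → USB stick 3  [load 180/185]
  135 → USB stick 6 (new)  [load 135/185]
  60 → USB stick 4  [load 155/185]
  30 → USB stick 4  [load 185/185]
  95 → USB stick 7 (new)  [load 95/185]
7 USB sticks opened.

7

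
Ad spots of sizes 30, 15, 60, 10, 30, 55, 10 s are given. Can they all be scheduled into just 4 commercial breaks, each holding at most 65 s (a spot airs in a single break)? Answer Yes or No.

Yes

A valid assignment using 4 commercial breaks:
  break 1: 60 = 60
  break 2: 55 + 10 = 65
  break 3: 30 + 30 = 60
  break 4: 15 + 10 = 25
Every load is within 65 s, so 4 commercial breaks suffice.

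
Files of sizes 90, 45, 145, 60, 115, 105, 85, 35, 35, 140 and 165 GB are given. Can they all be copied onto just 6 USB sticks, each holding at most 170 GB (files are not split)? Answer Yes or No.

No

Total = 1020 GB; ⌈1020/170⌉ = 6.
The bound of 6 does not rule out 6, but exhaustive search shows no assignment into 6 USB sticks of capacity 170 GB exists — the minimum is 7.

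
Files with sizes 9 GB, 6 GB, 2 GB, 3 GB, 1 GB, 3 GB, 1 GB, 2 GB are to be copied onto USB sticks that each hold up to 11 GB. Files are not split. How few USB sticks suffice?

3

Total = 9 + 6 + 3 + 3 + 2 + 2 + 1 + 1 = 27 GB.
Lower bound: ⌈27/11⌉ = 3 USB sticks.
A packing using 3 USB sticks:
  USB stick 1: 9 + 2 = 11
  USB stick 2: 6 + 3 + 2 = 11
  USB stick 3: 3 + 1 + 1 = 5
This matches the lower bound, so 3 is optimal.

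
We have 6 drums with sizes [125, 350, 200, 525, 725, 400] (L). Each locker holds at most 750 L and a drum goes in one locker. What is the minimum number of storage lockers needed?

Total = 725 + 525 + 400 + 350 + 200 + 125 = 2325 L.
Lower bound: ⌈2325/750⌉ = 4 storage lockers.
A packing using 4 storage lockers:
  locker 1: 725 = 725
  locker 2: 525 + 200 = 725
  locker 3: 400 + 350 = 750
  locker 4: 125 = 125
This matches the lower bound, so 4 is optimal.

4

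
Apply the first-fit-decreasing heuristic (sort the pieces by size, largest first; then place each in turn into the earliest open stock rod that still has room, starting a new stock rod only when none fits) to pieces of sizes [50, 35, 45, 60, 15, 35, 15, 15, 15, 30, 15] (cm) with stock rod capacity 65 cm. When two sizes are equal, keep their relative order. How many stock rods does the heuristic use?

Sorted descending: 60, 50, 45, 35, 35, 30, 15, 15, 15, 15, 15.
  60 → stock rod 1 (new)  [load 60/65]
  50 → stock rod 2 (new)  [load 50/65]
  45 → stock rod 3 (new)  [load 45/65]
  35 → stock rod 4 (new)  [load 35/65]
  35 → stock rod 5 (new)  [load 35/65]
  30 → stock rod 4  [load 65/65]
  15 → stock rod 2  [load 65/65]
  15 → stock rod 3  [load 60/65]
  15 → stock rod 5  [load 50/65]
  15 → stock rod 5  [load 65/65]
  15 → stock rod 6 (new)  [load 15/65]
6 stock rods opened.

6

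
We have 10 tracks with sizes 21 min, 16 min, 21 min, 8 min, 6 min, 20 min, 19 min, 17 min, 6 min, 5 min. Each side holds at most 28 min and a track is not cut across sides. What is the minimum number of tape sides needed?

Total = 21 + 21 + 20 + 19 + 17 + 16 + 8 + 6 + 6 + 5 = 139 min.
Lower bound: ⌈139/28⌉ = 5 tape sides.
Also, 6 tracks each exceed 14 min, and no two of those can share a side, so at least 6 tape sides are needed.
A packing using 6 tape sides:
  side 1: 21 + 6 = 27
  side 2: 21 + 6 = 27
  side 3: 20 + 8 = 28
  side 4: 19 + 5 = 24
  side 5: 17 = 17
  side 6: 16 = 16
This matches the lower bound, so 6 is optimal.

6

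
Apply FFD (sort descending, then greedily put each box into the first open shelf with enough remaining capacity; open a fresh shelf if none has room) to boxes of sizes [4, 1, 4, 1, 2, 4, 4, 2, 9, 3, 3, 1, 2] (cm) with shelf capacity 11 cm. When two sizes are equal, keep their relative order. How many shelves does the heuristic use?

Sorted descending: 9, 4, 4, 4, 4, 3, 3, 2, 2, 2, 1, 1, 1.
  9 → shelf 1 (new)  [load 9/11]
  4 → shelf 2 (new)  [load 4/11]
  4 → shelf 2  [load 8/11]
  4 → shelf 3 (new)  [load 4/11]
  4 → shelf 3  [load 8/11]
  3 → shelf 2  [load 11/11]
  3 → shelf 3  [load 11/11]
  2 → shelf 1  [load 11/11]
  2 → shelf 4 (new)  [load 2/11]
  2 → shelf 4  [load 4/11]
  1 → shelf 4  [load 5/11]
  1 → shelf 4  [load 6/11]
  1 → shelf 4  [load 7/11]
4 shelves opened.

4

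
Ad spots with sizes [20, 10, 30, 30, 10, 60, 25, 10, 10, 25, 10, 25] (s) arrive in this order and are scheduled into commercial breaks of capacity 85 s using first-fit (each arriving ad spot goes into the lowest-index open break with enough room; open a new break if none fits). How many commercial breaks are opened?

  20 → break 1 (new)  [load 20/85]
  10 → break 1  [load 30/85]
  30 → break 1  [load 60/85]
  30 → break 2 (new)  [load 30/85]
  10 → break 1  [load 70/85]
  60 → break 3 (new)  [load 60/85]
  25 → break 2  [load 55/85]
  10 → break 1  [load 80/85]
  10 → break 2  [load 65/85]
  25 → break 3  [load 85/85]
  10 → break 2  [load 75/85]
  25 → break 4 (new)  [load 25/85]
4 commercial breaks opened.

4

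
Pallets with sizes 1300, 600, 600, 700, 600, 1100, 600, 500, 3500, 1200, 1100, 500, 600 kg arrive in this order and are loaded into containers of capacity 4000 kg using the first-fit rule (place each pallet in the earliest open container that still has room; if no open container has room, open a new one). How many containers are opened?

4

  1300 → container 1 (new)  [load 1300/4000]
  600 → container 1  [load 1900/4000]
  600 → container 1  [load 2500/4000]
  700 → container 1  [load 3200/4000]
  600 → container 1  [load 3800/4000]
  1100 → container 2 (new)  [load 1100/4000]
  600 → container 2  [load 1700/4000]
  500 → container 2  [load 2200/4000]
  3500 → container 3 (new)  [load 3500/4000]
  1200 → container 2  [load 3400/4000]
  1100 → container 4 (new)  [load 1100/4000]
  500 → container 2  [load 3900/4000]
  600 → container 4  [load 1700/4000]
4 containers opened.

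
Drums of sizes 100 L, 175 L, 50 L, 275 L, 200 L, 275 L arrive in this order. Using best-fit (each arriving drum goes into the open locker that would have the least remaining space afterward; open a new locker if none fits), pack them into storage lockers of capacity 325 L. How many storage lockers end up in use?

  100 → locker 1 (new)  [load 100/325]
  175 → locker 1  [load 275/325]
  50 → locker 1  [load 325/325]
  275 → locker 2 (new)  [load 275/325]
  200 → locker 3 (new)  [load 200/325]
  275 → locker 4 (new)  [load 275/325]
4 storage lockers opened.

4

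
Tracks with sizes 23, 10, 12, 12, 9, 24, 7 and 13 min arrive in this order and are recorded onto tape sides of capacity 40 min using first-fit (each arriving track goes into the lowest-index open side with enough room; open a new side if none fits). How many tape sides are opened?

  23 → side 1 (new)  [load 23/40]
  10 → side 1  [load 33/40]
  12 → side 2 (new)  [load 12/40]
  12 → side 2  [load 24/40]
  9 → side 2  [load 33/40]
  24 → side 3 (new)  [load 24/40]
  7 → side 1  [load 40/40]
  13 → side 3  [load 37/40]
3 tape sides opened.

3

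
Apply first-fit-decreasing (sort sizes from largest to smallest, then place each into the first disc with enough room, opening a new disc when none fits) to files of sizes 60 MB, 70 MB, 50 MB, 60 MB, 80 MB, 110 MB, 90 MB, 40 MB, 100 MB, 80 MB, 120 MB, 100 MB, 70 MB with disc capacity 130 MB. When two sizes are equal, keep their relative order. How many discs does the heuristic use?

9

Sorted descending: 120, 110, 100, 100, 90, 80, 80, 70, 70, 60, 60, 50, 40.
  120 → disc 1 (new)  [load 120/130]
  110 → disc 2 (new)  [load 110/130]
  100 → disc 3 (new)  [load 100/130]
  100 → disc 4 (new)  [load 100/130]
  90 → disc 5 (new)  [load 90/130]
  80 → disc 6 (new)  [load 80/130]
  80 → disc 7 (new)  [load 80/130]
  70 → disc 8 (new)  [load 70/130]
  70 → disc 9 (new)  [load 70/130]
  60 → disc 8  [load 130/130]
  60 → disc 9  [load 130/130]
  50 → disc 6  [load 130/130]
  40 → disc 5  [load 130/130]
9 discs opened.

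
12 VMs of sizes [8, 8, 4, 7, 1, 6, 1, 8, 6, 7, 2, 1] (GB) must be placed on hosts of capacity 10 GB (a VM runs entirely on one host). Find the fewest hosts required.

7

Total = 8 + 8 + 8 + 7 + 7 + 6 + 6 + 4 + 2 + 1 + 1 + 1 = 59 GB.
Lower bound: ⌈59/10⌉ = 6 hosts.
Also, 7 VMs each exceed 5 GB, and no two of those can share a host, so at least 7 hosts are needed.
A packing using 7 hosts:
  host 1: 8 + 2 = 10
  host 2: 8 + 1 + 1 = 10
  host 3: 8 + 1 = 9
  host 4: 7 = 7
  host 5: 7 = 7
  host 6: 6 + 4 = 10
  host 7: 6 = 6
This matches the lower bound, so 7 is optimal.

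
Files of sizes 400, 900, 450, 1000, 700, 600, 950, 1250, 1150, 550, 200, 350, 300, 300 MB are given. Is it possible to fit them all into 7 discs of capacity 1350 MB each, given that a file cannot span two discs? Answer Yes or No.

A valid assignment using 7 discs:
  disc 1: 1250 = 1250
  disc 2: 1150 + 200 = 1350
  disc 3: 1000 + 350 = 1350
  disc 4: 950 + 400 = 1350
  disc 5: 900 + 450 = 1350
  disc 6: 700 + 600 = 1300
  disc 7: 550 + 300 + 300 = 1150
Every load is within 1350 MB, so 7 discs suffice.

Yes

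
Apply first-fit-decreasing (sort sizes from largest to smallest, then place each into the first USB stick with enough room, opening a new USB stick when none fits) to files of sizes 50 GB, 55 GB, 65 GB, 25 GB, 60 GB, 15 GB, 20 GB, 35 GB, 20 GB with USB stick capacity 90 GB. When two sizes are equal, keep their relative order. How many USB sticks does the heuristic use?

4

Sorted descending: 65, 60, 55, 50, 35, 25, 20, 20, 15.
  65 → USB stick 1 (new)  [load 65/90]
  60 → USB stick 2 (new)  [load 60/90]
  55 → USB stick 3 (new)  [load 55/90]
  50 → USB stick 4 (new)  [load 50/90]
  35 → USB stick 3  [load 90/90]
  25 → USB stick 1  [load 90/90]
  20 → USB stick 2  [load 80/90]
  20 → USB stick 4  [load 70/90]
  15 → USB stick 4  [load 85/90]
4 USB sticks opened.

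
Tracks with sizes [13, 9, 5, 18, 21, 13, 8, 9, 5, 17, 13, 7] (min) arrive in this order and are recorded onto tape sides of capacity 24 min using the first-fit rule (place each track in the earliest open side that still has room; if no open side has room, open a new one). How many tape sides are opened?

7

  13 → side 1 (new)  [load 13/24]
  9 → side 1  [load 22/24]
  5 → side 2 (new)  [load 5/24]
  18 → side 2  [load 23/24]
  21 → side 3 (new)  [load 21/24]
  13 → side 4 (new)  [load 13/24]
  8 → side 4  [load 21/24]
  9 → side 5 (new)  [load 9/24]
  5 → side 5  [load 14/24]
  17 → side 6 (new)  [load 17/24]
  13 → side 7 (new)  [load 13/24]
  7 → side 5  [load 21/24]
7 tape sides opened.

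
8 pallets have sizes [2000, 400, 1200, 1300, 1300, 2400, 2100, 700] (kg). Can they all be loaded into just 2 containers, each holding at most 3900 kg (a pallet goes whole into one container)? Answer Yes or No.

No

Total = 11400 kg; ⌈11400/3900⌉ = 3.
At least 3 containers are required, but only 2 are allowed.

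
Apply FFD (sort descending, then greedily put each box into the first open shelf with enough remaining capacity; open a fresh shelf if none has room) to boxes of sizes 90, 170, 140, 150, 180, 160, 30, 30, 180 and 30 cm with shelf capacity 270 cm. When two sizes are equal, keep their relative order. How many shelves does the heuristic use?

Sorted descending: 180, 180, 170, 160, 150, 140, 90, 30, 30, 30.
  180 → shelf 1 (new)  [load 180/270]
  180 → shelf 2 (new)  [load 180/270]
  170 → shelf 3 (new)  [load 170/270]
  160 → shelf 4 (new)  [load 160/270]
  150 → shelf 5 (new)  [load 150/270]
  140 → shelf 6 (new)  [load 140/270]
  90 → shelf 1  [load 270/270]
  30 → shelf 2  [load 210/270]
  30 → shelf 2  [load 240/270]
  30 → shelf 2  [load 270/270]
6 shelves opened.

6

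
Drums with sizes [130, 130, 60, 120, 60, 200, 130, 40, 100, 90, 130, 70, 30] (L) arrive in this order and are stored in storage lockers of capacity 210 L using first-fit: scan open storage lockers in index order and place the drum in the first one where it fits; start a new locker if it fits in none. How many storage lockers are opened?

7

  130 → locker 1 (new)  [load 130/210]
  130 → locker 2 (new)  [load 130/210]
  60 → locker 1  [load 190/210]
  120 → locker 3 (new)  [load 120/210]
  60 → locker 2  [load 190/210]
  200 → locker 4 (new)  [load 200/210]
  130 → locker 5 (new)  [load 130/210]
  40 → locker 3  [load 160/210]
  100 → locker 6 (new)  [load 100/210]
  90 → locker 6  [load 190/210]
  130 → locker 7 (new)  [load 130/210]
  70 → locker 5  [load 200/210]
  30 → locker 3  [load 190/210]
7 storage lockers opened.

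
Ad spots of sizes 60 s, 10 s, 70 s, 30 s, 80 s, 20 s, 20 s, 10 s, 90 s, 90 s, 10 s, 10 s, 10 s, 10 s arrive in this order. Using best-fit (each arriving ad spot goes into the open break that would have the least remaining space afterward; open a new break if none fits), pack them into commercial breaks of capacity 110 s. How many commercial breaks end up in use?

  60 → break 1 (new)  [load 60/110]
  10 → break 1  [load 70/110]
  70 → break 2 (new)  [load 70/110]
  30 → break 1  [load 100/110]
  80 → break 3 (new)  [load 80/110]
  20 → break 3  [load 100/110]
  20 → break 2  [load 90/110]
  10 → break 1  [load 110/110]
  90 → break 4 (new)  [load 90/110]
  90 → break 5 (new)  [load 90/110]
  10 → break 3  [load 110/110]
  10 → break 2  [load 100/110]
  10 → break 2  [load 110/110]
  10 → break 4  [load 100/110]
5 commercial breaks opened.

5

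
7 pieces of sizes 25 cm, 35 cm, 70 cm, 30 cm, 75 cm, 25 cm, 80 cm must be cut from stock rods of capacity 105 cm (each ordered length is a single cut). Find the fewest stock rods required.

Total = 80 + 75 + 70 + 35 + 30 + 25 + 25 = 340 cm.
Lower bound: ⌈340/105⌉ = 4 stock rods.
A packing using 4 stock rods:
  stock rod 1: 80 + 25 = 105
  stock rod 2: 75 + 30 = 105
  stock rod 3: 70 + 35 = 105
  stock rod 4: 25 = 25
This matches the lower bound, so 4 is optimal.

4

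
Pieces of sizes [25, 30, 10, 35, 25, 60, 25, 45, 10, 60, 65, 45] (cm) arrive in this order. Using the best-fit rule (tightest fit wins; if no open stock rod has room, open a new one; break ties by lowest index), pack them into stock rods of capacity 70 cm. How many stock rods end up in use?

  25 → stock rod 1 (new)  [load 25/70]
  30 → stock rod 1  [load 55/70]
  10 → stock rod 1  [load 65/70]
  35 → stock rod 2 (new)  [load 35/70]
  25 → stock rod 2  [load 60/70]
  60 → stock rod 3 (new)  [load 60/70]
  25 → stock rod 4 (new)  [load 25/70]
  45 → stock rod 4  [load 70/70]
  10 → stock rod 2  [load 70/70]
  60 → stock rod 5 (new)  [load 60/70]
  65 → stock rod 6 (new)  [load 65/70]
  45 → stock rod 7 (new)  [load 45/70]
7 stock rods opened.

7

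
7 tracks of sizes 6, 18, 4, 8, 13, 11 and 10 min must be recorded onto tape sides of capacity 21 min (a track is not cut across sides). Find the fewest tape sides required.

Total = 18 + 13 + 11 + 10 + 8 + 6 + 4 = 70 min.
Lower bound: ⌈70/21⌉ = 4 tape sides.
A packing using 4 tape sides:
  side 1: 18 = 18
  side 2: 13 + 8 = 21
  side 3: 11 + 10 = 21
  side 4: 6 + 4 = 10
This matches the lower bound, so 4 is optimal.

4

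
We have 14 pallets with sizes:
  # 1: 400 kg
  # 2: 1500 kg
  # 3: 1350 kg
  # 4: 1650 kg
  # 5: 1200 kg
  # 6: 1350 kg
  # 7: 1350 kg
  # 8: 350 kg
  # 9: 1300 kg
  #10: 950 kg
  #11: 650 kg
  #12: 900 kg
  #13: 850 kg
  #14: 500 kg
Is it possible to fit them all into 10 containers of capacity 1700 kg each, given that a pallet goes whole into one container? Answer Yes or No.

Yes

A valid assignment using 10 containers:
  container 1: 1650 = 1650
  container 2: 1500 = 1500
  container 3: 1350 + 350 = 1700
  container 4: 1350 = 1350
  container 5: 1350 = 1350
  container 6: 1300 + 400 = 1700
  container 7: 1200 + 500 = 1700
  container 8: 950 + 650 = 1600
  container 9: 900 = 900
  container 10: 850 = 850
Every load is within 1700 kg, so 10 containers suffice.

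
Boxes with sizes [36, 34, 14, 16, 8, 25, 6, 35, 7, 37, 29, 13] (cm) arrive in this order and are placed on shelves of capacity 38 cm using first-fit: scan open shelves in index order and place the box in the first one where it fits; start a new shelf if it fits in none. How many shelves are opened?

8

  36 → shelf 1 (new)  [load 36/38]
  34 → shelf 2 (new)  [load 34/38]
  14 → shelf 3 (new)  [load 14/38]
  16 → shelf 3  [load 30/38]
  8 → shelf 3  [load 38/38]
  25 → shelf 4 (new)  [load 25/38]
  6 → shelf 4  [load 31/38]
  35 → shelf 5 (new)  [load 35/38]
  7 → shelf 4  [load 38/38]
  37 → shelf 6 (new)  [load 37/38]
  29 → shelf 7 (new)  [load 29/38]
  13 → shelf 8 (new)  [load 13/38]
8 shelves opened.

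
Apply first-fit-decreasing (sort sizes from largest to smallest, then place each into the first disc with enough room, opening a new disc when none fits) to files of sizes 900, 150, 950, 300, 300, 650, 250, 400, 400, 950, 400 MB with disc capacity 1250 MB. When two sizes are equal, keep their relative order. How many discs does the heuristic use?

Sorted descending: 950, 950, 900, 650, 400, 400, 400, 300, 300, 250, 150.
  950 → disc 1 (new)  [load 950/1250]
  950 → disc 2 (new)  [load 950/1250]
  900 → disc 3 (new)  [load 900/1250]
  650 → disc 4 (new)  [load 650/1250]
  400 → disc 4  [load 1050/1250]
  400 → disc 5 (new)  [load 400/1250]
  400 → disc 5  [load 800/1250]
  300 → disc 1  [load 1250/1250]
  300 → disc 2  [load 1250/1250]
  250 → disc 3  [load 1150/1250]
  150 → disc 4  [load 1200/1250]
5 discs opened.

5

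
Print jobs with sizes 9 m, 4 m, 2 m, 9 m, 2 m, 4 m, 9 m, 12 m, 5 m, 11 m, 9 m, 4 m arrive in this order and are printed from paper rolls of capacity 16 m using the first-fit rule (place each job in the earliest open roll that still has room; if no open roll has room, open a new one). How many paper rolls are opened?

  9 → roll 1 (new)  [load 9/16]
  4 → roll 1  [load 13/16]
  2 → roll 1  [load 15/16]
  9 → roll 2 (new)  [load 9/16]
  2 → roll 2  [load 11/16]
  4 → roll 2  [load 15/16]
  9 → roll 3 (new)  [load 9/16]
  12 → roll 4 (new)  [load 12/16]
  5 → roll 3  [load 14/16]
  11 → roll 5 (new)  [load 11/16]
  9 → roll 6 (new)  [load 9/16]
  4 → roll 4  [load 16/16]
6 paper rolls opened.

6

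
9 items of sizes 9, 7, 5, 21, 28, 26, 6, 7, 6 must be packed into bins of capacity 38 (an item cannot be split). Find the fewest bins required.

4

Total = 28 + 26 + 21 + 9 + 7 + 7 + 6 + 6 + 5 = 115.
Lower bound: ⌈115/38⌉ = 4 bins.
A packing using 4 bins:
  bin 1: 28 + 9 = 37
  bin 2: 26 + 7 + 5 = 38
  bin 3: 21 + 7 + 6 = 34
  bin 4: 6 = 6
This matches the lower bound, so 4 is optimal.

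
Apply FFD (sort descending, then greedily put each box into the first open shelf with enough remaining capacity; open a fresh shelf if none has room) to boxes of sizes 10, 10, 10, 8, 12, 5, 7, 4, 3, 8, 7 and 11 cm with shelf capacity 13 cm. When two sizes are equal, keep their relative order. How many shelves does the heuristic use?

Sorted descending: 12, 11, 10, 10, 10, 8, 8, 7, 7, 5, 4, 3.
  12 → shelf 1 (new)  [load 12/13]
  11 → shelf 2 (new)  [load 11/13]
  10 → shelf 3 (new)  [load 10/13]
  10 → shelf 4 (new)  [load 10/13]
  10 → shelf 5 (new)  [load 10/13]
  8 → shelf 6 (new)  [load 8/13]
  8 → shelf 7 (new)  [load 8/13]
  7 → shelf 8 (new)  [load 7/13]
  7 → shelf 9 (new)  [load 7/13]
  5 → shelf 6  [load 13/13]
  4 → shelf 7  [load 12/13]
  3 → shelf 3  [load 13/13]
9 shelves opened.

9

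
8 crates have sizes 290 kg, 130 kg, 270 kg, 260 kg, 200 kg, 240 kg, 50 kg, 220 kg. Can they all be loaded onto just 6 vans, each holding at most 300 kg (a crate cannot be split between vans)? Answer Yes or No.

No

Total = 1660 kg; ⌈1660/300⌉ = 6.
The bound of 6 does not rule out 6, but exhaustive search shows no assignment into 6 vans of capacity 300 kg exists — the minimum is 7.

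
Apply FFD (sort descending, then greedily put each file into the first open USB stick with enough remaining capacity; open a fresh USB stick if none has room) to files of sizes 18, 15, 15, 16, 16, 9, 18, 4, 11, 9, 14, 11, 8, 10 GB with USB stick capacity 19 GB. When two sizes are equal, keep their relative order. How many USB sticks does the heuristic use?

11

Sorted descending: 18, 18, 16, 16, 15, 15, 14, 11, 11, 10, 9, 9, 8, 4.
  18 → USB stick 1 (new)  [load 18/19]
  18 → USB stick 2 (new)  [load 18/19]
  16 → USB stick 3 (new)  [load 16/19]
  16 → USB stick 4 (new)  [load 16/19]
  15 → USB stick 5 (new)  [load 15/19]
  15 → USB stick 6 (new)  [load 15/19]
  14 → USB stick 7 (new)  [load 14/19]
  11 → USB stick 8 (new)  [load 11/19]
  11 → USB stick 9 (new)  [load 11/19]
  10 → USB stick 10 (new)  [load 10/19]
  9 → USB stick 10  [load 19/19]
  9 → USB stick 11 (new)  [load 9/19]
  8 → USB stick 8  [load 19/19]
  4 → USB stick 5  [load 19/19]
11 USB sticks opened.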